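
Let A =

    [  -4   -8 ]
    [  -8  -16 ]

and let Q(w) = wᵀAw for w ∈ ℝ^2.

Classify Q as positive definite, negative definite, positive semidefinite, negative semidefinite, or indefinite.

For the 2×2 matrix [[-4, -8], [-8, -16]]: det = -4·-16 − (-8)² = 0, trace = -20.
det = 0 so one eigenvalue is zero; the form is semidefinite with the sign of the trace.

negative semidefinite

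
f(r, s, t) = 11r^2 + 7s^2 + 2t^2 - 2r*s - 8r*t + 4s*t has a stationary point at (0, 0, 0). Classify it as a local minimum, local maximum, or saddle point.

local minimum

The Hessian at the origin is H = [[22, -2, -8], [-2, 14, 4], [-8, 4, 4]].
Row-reducing H symmetrically gives the diagonal entries 22, 152/11, 6/19.
So there are 3 positive pivots.
H is positive definite, so the origin is a strict local minimum.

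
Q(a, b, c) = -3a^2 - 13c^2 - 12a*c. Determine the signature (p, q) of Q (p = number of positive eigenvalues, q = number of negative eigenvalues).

(0, 2)

Write A = [[-3, 0, -6], [0, 0, 0], [-6, 0, -13]].
Row-reducing A symmetrically gives the diagonal entries -3, 0, -1.
So there are 2 negative, 1 zero pivots.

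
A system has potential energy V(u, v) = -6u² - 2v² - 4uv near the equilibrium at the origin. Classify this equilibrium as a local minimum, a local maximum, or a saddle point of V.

The Hessian at the origin is H = [[-12, -4], [-4, -4]].
det H = -12·-4 − (-4)² = 32 > 0 and H[1,1] = -12 < 0, so H is negative definite.
Therefore the origin is a local maximum.

local maximum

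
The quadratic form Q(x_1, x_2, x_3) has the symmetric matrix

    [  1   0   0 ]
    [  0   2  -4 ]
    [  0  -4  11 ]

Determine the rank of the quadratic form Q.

Row-reducing A symmetrically gives the diagonal entries 1, 2, 3.
So there are 3 positive pivots.
The rank is the number of nonzero pivots: 3.

3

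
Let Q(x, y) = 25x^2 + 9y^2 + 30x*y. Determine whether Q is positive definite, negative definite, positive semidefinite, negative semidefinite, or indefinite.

The symmetric matrix of Q is [[25, 15], [15, 9]].
For the 2×2 matrix [[25, 15], [15, 9]]: det = 25·9 − (15)² = 0, trace = 34.
det = 0 so one eigenvalue is zero; the form is semidefinite with the sign of the trace.

positive semidefinite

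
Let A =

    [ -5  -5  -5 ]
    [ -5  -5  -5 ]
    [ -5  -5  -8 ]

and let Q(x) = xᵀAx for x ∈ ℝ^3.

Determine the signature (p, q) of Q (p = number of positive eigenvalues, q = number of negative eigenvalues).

Applying the same elementary operations to the rows and columns of A produces a congruent diagonal matrix with entries -5, 0, -3.
Counting signs: 2 negative, 1 zero.

(0, 2)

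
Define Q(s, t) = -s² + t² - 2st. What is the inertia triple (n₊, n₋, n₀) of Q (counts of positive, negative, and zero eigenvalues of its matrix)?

Write A = [[-1, -1], [-1, 1]].
An LDLᵀ factorisation of A has diagonal entries -1, 2.
That gives 1 positive, 1 negative pivots.

(1, 1, 0)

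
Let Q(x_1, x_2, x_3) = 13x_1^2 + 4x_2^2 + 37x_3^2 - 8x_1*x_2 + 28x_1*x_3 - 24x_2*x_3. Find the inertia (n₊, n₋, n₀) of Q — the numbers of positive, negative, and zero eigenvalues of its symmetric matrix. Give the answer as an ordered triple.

(3, 0, 0)

The associated matrix is A = [[13, -4, 14], [-4, 4, -12], [14, -12, 37]].
An LDLᵀ factorisation of A has diagonal entries 13, 36/13, 5/9.
Counting signs: 3 positive.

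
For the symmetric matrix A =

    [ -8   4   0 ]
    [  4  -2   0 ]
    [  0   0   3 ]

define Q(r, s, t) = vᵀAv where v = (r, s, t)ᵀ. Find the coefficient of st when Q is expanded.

0

The coefficient of st is A[2,3] + A[3,2] = 2·0 = 0.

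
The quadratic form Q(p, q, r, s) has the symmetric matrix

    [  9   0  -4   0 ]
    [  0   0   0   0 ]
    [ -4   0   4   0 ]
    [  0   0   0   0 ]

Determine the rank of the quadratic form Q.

2

Row-reducing A symmetrically gives the diagonal entries 9, 0, 20/9, 0.
So there are 2 positive, 2 zero pivots.
The rank is the number of nonzero pivots: 2.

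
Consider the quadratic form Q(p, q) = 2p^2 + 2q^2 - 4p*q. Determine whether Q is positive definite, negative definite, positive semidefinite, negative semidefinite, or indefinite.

The symmetric matrix of Q is [[2, -2], [-2, 2]].
For the 2×2 matrix [[2, -2], [-2, 2]]: det = 2·2 − (-2)² = 0, trace = 4.
det = 0 so one eigenvalue is zero; the form is semidefinite with the sign of the trace.

positive semidefinite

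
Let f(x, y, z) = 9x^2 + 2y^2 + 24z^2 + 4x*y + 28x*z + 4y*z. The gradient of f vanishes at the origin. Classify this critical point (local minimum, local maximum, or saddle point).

The Hessian at the origin is H = [[18, 4, 28], [4, 4, 4], [28, 4, 48]].
Symmetric row and column elimination reduces H to a congruent diagonal form with pivots 18, 28/9, 20/7.
That gives 3 positive pivots.
H is positive definite, so the origin is a strict local minimum.

local minimum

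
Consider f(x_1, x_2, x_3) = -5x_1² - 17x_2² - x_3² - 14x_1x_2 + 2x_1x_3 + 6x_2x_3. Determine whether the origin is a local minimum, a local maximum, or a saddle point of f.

The Hessian at the origin is H = [[-10, -14, 2], [-14, -34, 6], [2, 6, -2]].
Applying the same elementary operations to the rows and columns of H produces a congruent diagonal matrix with entries -10, -72/5, -8/9.
So there are 3 negative pivots.
H is negative definite, so the origin is a strict local maximum.

local maximum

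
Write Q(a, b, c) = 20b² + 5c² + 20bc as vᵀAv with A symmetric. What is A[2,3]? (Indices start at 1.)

The coefficient of b·c in Q is 20. For a symmetric A this equals A[2,3] + A[3,2] = 2·A[2,3].
So A[2,3] = 20/2 = 10.

10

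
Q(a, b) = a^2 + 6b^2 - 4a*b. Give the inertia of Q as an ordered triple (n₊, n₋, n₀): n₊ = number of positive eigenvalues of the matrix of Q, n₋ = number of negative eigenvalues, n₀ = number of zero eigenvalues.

(2, 0, 0)

Write A = [[1, -2], [-2, 6]].
Congruent diagonalization of A (simultaneous row and column reduction) yields pivots 1, 2.
That gives 2 positive pivots.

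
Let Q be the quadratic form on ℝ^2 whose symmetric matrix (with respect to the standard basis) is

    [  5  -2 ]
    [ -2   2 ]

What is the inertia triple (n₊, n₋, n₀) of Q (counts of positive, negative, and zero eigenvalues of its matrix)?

(2, 0, 0)

Applying the same elementary operations to the rows and columns of A produces a congruent diagonal matrix with entries 5, 6/5.
So there are 2 positive pivots.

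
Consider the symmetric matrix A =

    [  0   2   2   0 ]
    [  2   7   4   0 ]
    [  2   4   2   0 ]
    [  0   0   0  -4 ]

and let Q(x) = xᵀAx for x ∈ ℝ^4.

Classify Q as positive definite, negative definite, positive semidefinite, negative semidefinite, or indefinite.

indefinite

A is congruent to a diagonal matrix with 2 positive, 2 negative and 0 zero entries, so Q is indefinite.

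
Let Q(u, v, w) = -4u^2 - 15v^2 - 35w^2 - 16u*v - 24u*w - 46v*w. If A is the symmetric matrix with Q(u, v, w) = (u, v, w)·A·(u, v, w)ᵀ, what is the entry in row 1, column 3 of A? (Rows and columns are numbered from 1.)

-12

The coefficient of u·w in Q is -24. For a symmetric A this equals A[1,3] + A[3,1] = 2·A[1,3].
So A[1,3] = -24/2 = -12.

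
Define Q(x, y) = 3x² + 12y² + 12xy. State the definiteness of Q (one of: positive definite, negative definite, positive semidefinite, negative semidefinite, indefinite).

Write A = [[3, 6], [6, 12]].
Applying the same elementary operations to the rows and columns of A produces a congruent diagonal matrix with entries 3, 0.
Counting signs: 1 positive, 1 zero.
Hence Q is positive semidefinite.

positive semidefinite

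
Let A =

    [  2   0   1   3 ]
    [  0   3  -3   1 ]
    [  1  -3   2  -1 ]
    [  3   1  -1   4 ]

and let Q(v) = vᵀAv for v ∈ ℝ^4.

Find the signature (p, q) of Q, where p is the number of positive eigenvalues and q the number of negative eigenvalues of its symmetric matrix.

Applying the same elementary operations to the rows and columns of A produces a congruent diagonal matrix with entries 2, 3, -3/2, 2/3.
So there are 3 positive, 1 negative pivots.

(3, 1)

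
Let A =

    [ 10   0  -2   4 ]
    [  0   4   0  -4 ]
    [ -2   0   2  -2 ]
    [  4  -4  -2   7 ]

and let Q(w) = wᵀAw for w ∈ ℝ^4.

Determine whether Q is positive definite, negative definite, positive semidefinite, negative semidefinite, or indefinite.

Row-reducing A symmetrically gives the diagonal entries 10, 4, 8/5, 1/2.
So there are 4 positive pivots.
Hence Q is positive definite.

positive definite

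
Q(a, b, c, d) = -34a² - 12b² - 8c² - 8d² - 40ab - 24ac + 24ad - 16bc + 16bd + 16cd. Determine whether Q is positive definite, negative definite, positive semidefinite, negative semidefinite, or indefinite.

Write A = [[-34, -20, -12, 12], [-20, -12, -8, 8], [-12, -8, -8, 8], [12, 8, 8, -8]].
Congruent diagonalization of A (simultaneous row and column reduction) yields pivots -34, -4/17, 0, 0.
That gives 2 negative, 2 zero pivots.
Hence Q is negative semidefinite.

negative semidefinite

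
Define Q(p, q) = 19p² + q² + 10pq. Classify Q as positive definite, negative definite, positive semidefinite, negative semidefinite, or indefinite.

Write A = [[19, 5], [5, 1]].
Congruent diagonalization of A (simultaneous row and column reduction) yields pivots 19, -6/19.
That gives 1 positive, 1 negative pivots.
Hence Q is indefinite.

indefinite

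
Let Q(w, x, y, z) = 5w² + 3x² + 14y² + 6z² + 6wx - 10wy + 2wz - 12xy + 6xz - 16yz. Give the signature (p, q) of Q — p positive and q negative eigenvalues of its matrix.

(4, 0)

The symmetric matrix is A = [[5, 3, -5, 1], [3, 3, -6, 3], [-5, -6, 14, -8], [1, 3, -8, 6]].
Row-reducing A symmetrically gives the diagonal entries 5, 6/5, 3/2, 1/3.
Counting signs: 4 positive.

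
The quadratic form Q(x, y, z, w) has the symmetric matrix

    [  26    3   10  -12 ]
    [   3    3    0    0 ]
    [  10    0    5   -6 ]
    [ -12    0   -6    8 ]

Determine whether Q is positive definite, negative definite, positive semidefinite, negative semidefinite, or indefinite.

Leading principal minors: Δ_1 = 26, Δ_2 = 69, Δ_3 = 45, Δ_4 = 36.
All leading principal minors are positive, so by Sylvester's criterion Q is positive definite.

positive definite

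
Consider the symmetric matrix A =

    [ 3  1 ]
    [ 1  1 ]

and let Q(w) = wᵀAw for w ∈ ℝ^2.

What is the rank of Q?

2

Row-reducing A symmetrically gives the diagonal entries 3, 2/3.
So there are 2 positive pivots.
The rank is the number of nonzero pivots: 2.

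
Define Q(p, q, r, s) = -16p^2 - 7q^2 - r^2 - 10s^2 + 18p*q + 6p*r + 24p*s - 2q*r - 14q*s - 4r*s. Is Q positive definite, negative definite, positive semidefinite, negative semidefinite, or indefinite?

The associated matrix is A = [[-16, 9, 3, 12], [9, -7, -1, -7], [3, -1, -1, -2], [12, -7, -2, -10]].
Symmetric row and column elimination reduces A to a congruent diagonal form with pivots -16, -31/16, -6/31, -5/6.
That gives 4 negative pivots.
Hence Q is negative definite.

negative definite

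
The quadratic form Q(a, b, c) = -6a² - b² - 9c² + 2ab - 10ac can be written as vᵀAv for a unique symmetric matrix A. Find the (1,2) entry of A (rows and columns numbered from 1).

1

The coefficient of a·b in Q is 2. For a symmetric A this equals A[1,2] + A[2,1] = 2·A[1,2].
So A[1,2] = 2/2 = 1.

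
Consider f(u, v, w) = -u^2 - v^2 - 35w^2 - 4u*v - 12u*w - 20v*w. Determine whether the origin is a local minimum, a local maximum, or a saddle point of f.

The Hessian at the origin is H = [[-2, -4, -12], [-4, -2, -20], [-12, -20, -70]].
Row-reducing H symmetrically gives the diagonal entries -2, 6, -2/3.
That gives 1 positive, 2 negative pivots.
H is indefinite, so the origin is a saddle point.

saddle point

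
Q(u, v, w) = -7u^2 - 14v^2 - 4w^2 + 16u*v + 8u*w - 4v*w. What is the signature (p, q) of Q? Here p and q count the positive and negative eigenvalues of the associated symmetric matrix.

The symmetric matrix is A = [[-7, 8, 4], [8, -14, -2], [4, -2, -4]].
Congruent diagonalization of A (simultaneous row and column reduction) yields pivots -7, -34/7, -6/17.
That gives 3 negative pivots.

(0, 3)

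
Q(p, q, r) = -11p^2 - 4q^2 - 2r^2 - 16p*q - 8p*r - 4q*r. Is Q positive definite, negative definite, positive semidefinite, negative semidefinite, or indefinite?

indefinite

The symmetric matrix is A = [[-11, -8, -4], [-8, -4, -2], [-4, -2, -2]].
Congruent diagonalization of A (simultaneous row and column reduction) yields pivots -11, 20/11, -1.
That gives 1 positive, 2 negative pivots.
Hence Q is indefinite.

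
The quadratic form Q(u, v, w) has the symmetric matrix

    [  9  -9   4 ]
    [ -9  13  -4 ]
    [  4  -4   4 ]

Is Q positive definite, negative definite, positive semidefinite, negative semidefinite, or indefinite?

Leading principal minors: Δ_1 = 9, Δ_2 = 36, Δ_3 = 80.
All leading principal minors are positive, so by Sylvester's criterion Q is positive definite.

positive definite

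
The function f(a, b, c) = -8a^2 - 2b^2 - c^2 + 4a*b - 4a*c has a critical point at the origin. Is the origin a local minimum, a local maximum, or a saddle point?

local maximum

The Hessian at the origin is H = [[-16, 4, -4], [4, -4, 0], [-4, 0, -2]].
Symmetric row and column elimination reduces H to a congruent diagonal form with pivots -16, -3, -2/3.
So there are 3 negative pivots.
H is negative definite, so the origin is a strict local maximum.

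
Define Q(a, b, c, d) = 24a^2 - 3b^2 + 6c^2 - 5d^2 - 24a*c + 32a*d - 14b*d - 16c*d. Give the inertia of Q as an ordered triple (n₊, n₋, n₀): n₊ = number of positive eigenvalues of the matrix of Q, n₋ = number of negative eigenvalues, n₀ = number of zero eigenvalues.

The associated matrix is A = [[24, 0, -12, 16], [0, -3, 0, -7], [-12, 0, 6, -8], [16, -7, -8, -5]].
Symmetric row and column elimination reduces A to a congruent diagonal form with pivots 24, -3, 0, 2/3.
That gives 2 positive, 1 negative, 1 zero pivots.

(2, 1, 1)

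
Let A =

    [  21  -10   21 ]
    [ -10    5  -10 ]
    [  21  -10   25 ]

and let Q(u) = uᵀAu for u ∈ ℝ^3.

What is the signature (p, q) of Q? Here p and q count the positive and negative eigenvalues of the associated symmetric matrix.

(3, 0)

Row-reducing A symmetrically gives the diagonal entries 21, 5/21, 4.
Counting signs: 3 positive.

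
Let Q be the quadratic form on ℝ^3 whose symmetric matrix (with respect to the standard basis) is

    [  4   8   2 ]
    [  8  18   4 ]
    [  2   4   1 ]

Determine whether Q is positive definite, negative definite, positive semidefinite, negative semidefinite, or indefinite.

positive semidefinite

Symmetric row and column elimination reduces A to a congruent diagonal form with pivots 4, 2, 0.
Counting signs: 2 positive, 1 zero.
Hence Q is positive semidefinite.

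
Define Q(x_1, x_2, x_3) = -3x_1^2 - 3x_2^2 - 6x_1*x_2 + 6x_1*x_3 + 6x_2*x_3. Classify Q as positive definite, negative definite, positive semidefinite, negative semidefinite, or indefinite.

The associated matrix is A = [[-3, -3, 3], [-3, -3, 3], [3, 3, 0]].
Congruent diagonalization of A (simultaneous row and column reduction) yields pivots -3, 0, 3.
That gives 1 positive, 1 negative, 1 zero pivots.
Hence Q is indefinite.

indefinite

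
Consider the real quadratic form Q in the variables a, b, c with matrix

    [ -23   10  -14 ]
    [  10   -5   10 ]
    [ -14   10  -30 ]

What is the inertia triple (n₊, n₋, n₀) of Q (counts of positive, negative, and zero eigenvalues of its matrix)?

Row-reducing A symmetrically gives the diagonal entries -23, -15/23, 2.
So there are 1 positive, 2 negative pivots.

(1, 2, 0)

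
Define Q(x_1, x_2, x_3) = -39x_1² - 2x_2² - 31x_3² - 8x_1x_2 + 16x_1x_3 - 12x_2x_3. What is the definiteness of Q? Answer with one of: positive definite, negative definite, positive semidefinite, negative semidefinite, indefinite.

The associated matrix is A = [[-39, -4, 8], [-4, -2, -6], [8, -6, -31]].
An LDLᵀ factorisation of A has diagonal entries -39, -62/39, -3/31.
So there are 3 negative pivots.
Hence Q is negative definite.

negative definite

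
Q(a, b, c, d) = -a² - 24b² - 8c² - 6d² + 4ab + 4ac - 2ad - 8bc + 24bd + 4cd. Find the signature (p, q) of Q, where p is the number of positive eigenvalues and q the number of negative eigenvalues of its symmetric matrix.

Write A = [[-1, 2, 2, -1], [2, -24, -4, 12], [2, -4, -8, 2], [-1, 12, 2, -6]].
Symmetric row and column elimination reduces A to a congruent diagonal form with pivots -1, -20, -4, 0.
That gives 3 negative, 1 zero pivots.

(0, 3)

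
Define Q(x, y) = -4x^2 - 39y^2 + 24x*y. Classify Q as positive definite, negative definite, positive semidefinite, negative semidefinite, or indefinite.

The associated matrix is A = [[-4, 12], [12, -39]].
Symmetric row and column elimination reduces A to a congruent diagonal form with pivots -4, -3.
Counting signs: 2 negative.
Hence Q is negative definite.

negative definite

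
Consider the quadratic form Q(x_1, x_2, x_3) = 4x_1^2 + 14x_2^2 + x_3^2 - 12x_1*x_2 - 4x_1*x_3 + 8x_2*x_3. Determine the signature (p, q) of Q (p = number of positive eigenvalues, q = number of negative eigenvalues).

The associated matrix is A = [[4, -6, -2], [-6, 14, 4], [-2, 4, 1]].
An LDLᵀ factorisation of A has diagonal entries 4, 5, -1/5.
That gives 2 positive, 1 negative pivots.

(2, 1)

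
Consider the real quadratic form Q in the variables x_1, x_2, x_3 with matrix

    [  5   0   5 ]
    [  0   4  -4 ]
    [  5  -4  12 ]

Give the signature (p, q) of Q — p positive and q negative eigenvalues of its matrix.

(3, 0)

Row-reducing A symmetrically gives the diagonal entries 5, 4, 3.
Counting signs: 3 positive.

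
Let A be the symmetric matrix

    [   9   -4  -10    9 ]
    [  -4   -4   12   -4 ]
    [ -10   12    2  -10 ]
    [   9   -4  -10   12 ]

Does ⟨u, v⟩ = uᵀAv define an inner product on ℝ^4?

Applying the same elementary operations to the rows and columns of A produces a congruent diagonal matrix with entries 9, -52/9, 10/13, 3.
That gives 3 positive, 1 negative pivots.
Hence Q is indefinite.
⟨·,·⟩ is an inner product exactly when A is positive definite.

no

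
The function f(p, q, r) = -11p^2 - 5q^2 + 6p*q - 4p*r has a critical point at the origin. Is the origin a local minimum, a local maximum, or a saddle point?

The Hessian at the origin is H = [[-22, 6, -4], [6, -10, 0], [-4, 0, 0]].
Symmetric row and column elimination reduces H to a congruent diagonal form with pivots -22, -92/11, 20/23.
So there are 1 positive, 2 negative pivots.
H is indefinite, so the origin is a saddle point.

saddle point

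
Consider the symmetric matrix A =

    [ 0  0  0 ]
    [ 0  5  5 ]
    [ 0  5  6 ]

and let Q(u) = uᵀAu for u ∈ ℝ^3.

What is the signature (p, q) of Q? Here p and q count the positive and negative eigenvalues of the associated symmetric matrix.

Congruent diagonalization of A (simultaneous row and column reduction) yields pivots 0, 5, 1.
So there are 2 positive, 1 zero pivots.

(2, 0)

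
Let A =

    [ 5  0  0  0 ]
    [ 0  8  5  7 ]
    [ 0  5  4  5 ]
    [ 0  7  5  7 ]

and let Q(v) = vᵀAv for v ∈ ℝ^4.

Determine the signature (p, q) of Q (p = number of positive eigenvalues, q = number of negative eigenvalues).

An LDLᵀ factorisation of A has diagonal entries 5, 8, 7/8, 3/7.
Counting signs: 4 positive.

(4, 0)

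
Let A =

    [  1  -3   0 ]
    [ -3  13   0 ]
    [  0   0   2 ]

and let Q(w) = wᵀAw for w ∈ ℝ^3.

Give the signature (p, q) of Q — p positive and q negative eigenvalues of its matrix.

(3, 0)

An LDLᵀ factorisation of A has diagonal entries 1, 4, 2.
So there are 3 positive pivots.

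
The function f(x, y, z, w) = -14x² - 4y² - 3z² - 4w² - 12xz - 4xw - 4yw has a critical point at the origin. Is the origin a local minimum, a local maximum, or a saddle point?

local maximum

The Hessian at the origin is H = [[-28, 0, -12, -4], [0, -8, 0, -4], [-12, 0, -6, 0], [-4, -4, 0, -8]].
Congruent diagonalization of H (simultaneous row and column reduction) yields pivots -28, -8, -6/7, -2.
So there are 4 negative pivots.
H is negative definite, so the origin is a strict local maximum.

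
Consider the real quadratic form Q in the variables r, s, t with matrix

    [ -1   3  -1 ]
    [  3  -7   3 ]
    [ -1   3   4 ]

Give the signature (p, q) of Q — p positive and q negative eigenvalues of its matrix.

(2, 1)

An LDLᵀ factorisation of A has diagonal entries -1, 2, 5.
Counting signs: 2 positive, 1 negative.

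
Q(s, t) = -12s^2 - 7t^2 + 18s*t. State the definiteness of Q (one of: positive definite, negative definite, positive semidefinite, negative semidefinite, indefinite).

negative definite

The symmetric matrix of Q is A = [[-12, 9], [9, -7]].
Leading principal minors: Δ_1 = -12, Δ_2 = 3.
The signs alternate starting with Δ_1 < 0, so by Sylvester's criterion Q is negative definite.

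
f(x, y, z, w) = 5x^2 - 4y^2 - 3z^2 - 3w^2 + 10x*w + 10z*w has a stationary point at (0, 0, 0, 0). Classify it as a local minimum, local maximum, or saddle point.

saddle point

The Hessian at the origin is H = [[10, 0, 0, 10], [0, -8, 0, 0], [0, 0, -6, 10], [10, 0, 10, -6]].
Applying the same elementary operations to the rows and columns of H produces a congruent diagonal matrix with entries 10, -8, -6, 2/3.
Counting signs: 2 positive, 2 negative.
H is indefinite, so the origin is a saddle point.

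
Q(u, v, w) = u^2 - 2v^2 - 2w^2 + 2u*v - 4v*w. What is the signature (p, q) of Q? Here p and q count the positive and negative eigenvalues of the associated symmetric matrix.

(1, 2)

The associated matrix is A = [[1, 1, 0], [1, -2, -2], [0, -2, -2]].
Row-reducing A symmetrically gives the diagonal entries 1, -3, -2/3.
That gives 1 positive, 2 negative pivots.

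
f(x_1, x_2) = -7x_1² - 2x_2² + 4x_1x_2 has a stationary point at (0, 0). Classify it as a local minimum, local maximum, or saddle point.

The Hessian at the origin is H = [[-14, 4], [4, -4]].
det H = -14·-4 − (4)² = 40 > 0 and H[1,1] = -14 < 0, so H is negative definite.
Therefore the origin is a local maximum.

local maximum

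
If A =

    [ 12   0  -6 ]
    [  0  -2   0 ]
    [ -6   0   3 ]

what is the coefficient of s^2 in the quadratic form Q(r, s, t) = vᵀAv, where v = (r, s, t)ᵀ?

-2

The coefficient of s^2 is the diagonal entry A[2,2] = -2.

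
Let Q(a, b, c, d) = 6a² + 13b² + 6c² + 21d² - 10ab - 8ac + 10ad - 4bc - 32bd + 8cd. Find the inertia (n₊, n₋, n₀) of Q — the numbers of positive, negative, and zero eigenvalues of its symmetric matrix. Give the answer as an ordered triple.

Write A = [[6, -5, -4, 5], [-5, 13, -2, -16], [-4, -2, 6, 4], [5, -16, 4, 21]].
Symmetric row and column elimination reduces A to a congruent diagonal form with pivots 6, 53/6, 6/53, 2/3.
Counting signs: 4 positive.

(4, 0, 0)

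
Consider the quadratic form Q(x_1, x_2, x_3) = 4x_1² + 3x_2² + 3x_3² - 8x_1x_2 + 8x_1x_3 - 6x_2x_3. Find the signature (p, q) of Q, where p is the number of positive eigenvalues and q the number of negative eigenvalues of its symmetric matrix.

The associated matrix is A = [[4, -4, 4], [-4, 3, -3], [4, -3, 3]].
Congruent diagonalization of A (simultaneous row and column reduction) yields pivots 4, -1, 0.
Counting signs: 1 positive, 1 negative, 1 zero.

(1, 1)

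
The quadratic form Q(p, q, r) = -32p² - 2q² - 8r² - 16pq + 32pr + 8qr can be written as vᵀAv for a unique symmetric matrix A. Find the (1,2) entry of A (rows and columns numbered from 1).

-8

The coefficient of p·q in Q is -16. For a symmetric A this equals A[1,2] + A[2,1] = 2·A[1,2].
So A[1,2] = -16/2 = -8.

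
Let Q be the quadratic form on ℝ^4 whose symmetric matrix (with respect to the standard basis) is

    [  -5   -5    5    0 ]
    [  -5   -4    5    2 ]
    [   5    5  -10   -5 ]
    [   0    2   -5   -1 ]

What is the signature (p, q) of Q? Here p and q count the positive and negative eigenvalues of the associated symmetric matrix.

(1, 2)

Applying the same elementary operations to the rows and columns of A produces a congruent diagonal matrix with entries -5, 1, -5, 0.
That gives 1 positive, 2 negative, 1 zero pivots.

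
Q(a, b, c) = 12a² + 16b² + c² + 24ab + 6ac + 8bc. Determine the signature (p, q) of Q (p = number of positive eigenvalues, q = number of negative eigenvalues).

The associated matrix is A = [[12, 12, 3], [12, 16, 4], [3, 4, 1]].
Congruent diagonalization of A (simultaneous row and column reduction) yields pivots 12, 4, 0.
That gives 2 positive, 1 zero pivots.

(2, 0)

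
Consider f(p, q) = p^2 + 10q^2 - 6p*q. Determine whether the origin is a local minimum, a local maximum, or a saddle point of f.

local minimum

The Hessian at the origin is H = [[2, -6], [-6, 20]].
det H = 2·20 − (-6)² = 4 > 0 and H[1,1] = 2 > 0, so H is positive definite.
Therefore the origin is a local minimum.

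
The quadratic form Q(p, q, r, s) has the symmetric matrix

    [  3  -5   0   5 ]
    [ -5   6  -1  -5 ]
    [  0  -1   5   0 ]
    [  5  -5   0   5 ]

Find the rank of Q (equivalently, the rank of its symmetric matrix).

Congruent diagonalization of A (simultaneous row and column reduction) yields pivots 3, -7/3, 38/7, 20/19.
That gives 3 positive, 1 negative pivots.
The rank is the number of nonzero pivots: 4.

4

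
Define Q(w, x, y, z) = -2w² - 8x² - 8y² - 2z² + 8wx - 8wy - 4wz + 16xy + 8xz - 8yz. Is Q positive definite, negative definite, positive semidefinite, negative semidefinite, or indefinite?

Write A = [[-2, 4, -4, -2], [4, -8, 8, 4], [-4, 8, -8, -4], [-2, 4, -4, -2]].
Row-reducing A symmetrically gives the diagonal entries -2, 0, 0, 0.
Counting signs: 1 negative, 3 zero.
Hence Q is negative semidefinite.

negative semidefinite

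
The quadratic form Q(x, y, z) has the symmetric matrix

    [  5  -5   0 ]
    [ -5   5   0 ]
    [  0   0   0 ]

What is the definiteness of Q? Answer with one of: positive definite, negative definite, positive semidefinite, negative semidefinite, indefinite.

positive semidefinite

Row-reducing A symmetrically gives the diagonal entries 5, 0, 0.
So there are 1 positive, 2 zero pivots.
Hence Q is positive semidefinite.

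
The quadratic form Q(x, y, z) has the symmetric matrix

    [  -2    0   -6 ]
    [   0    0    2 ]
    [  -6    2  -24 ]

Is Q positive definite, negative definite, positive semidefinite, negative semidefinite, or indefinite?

indefinite

A is congruent to a diagonal matrix with 1 positive, 2 negative and 0 zero entries, so Q is indefinite.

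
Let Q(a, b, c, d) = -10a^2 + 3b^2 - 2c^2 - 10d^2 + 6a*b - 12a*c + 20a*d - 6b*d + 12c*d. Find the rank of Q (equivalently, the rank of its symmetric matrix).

3

Write A = [[-10, 3, -6, 10], [3, 3, 0, -3], [-6, 0, -2, 6], [10, -3, 6, -10]].
Congruent diagonalization of A (simultaneous row and column reduction) yields pivots -10, 39/10, 10/13, 0.
Counting signs: 2 positive, 1 negative, 1 zero.
The rank is the number of nonzero pivots: 3.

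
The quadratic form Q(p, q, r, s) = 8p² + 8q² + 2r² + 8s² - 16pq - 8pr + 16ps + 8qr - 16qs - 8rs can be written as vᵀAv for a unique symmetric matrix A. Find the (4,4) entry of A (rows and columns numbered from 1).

The coefficient of s² in Q is 8, and that is exactly A[4,4].

8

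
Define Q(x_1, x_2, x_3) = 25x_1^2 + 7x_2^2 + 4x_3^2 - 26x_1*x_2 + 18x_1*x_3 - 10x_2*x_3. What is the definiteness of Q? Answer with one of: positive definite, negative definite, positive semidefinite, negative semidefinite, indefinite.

positive definite

The symmetric matrix is A = [[25, -13, 9], [-13, 7, -5], [9, -5, 4]].
Symmetric row and column elimination reduces A to a congruent diagonal form with pivots 25, 6/25, 1/3.
That gives 3 positive pivots.
Hence Q is positive definite.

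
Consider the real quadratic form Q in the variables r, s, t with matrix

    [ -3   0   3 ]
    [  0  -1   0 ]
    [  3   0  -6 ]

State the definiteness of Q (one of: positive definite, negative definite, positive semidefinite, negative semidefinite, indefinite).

Congruent diagonalization of A (simultaneous row and column reduction) yields pivots -3, -1, -3.
Counting signs: 3 negative.
Hence Q is negative definite.

negative definite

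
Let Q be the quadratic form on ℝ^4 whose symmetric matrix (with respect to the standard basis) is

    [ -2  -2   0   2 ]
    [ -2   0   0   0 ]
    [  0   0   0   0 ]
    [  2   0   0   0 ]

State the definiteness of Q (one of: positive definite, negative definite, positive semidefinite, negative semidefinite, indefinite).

indefinite

Congruent diagonalization of A (simultaneous row and column reduction) yields pivots -2, 2, 0, 0.
Counting signs: 1 positive, 1 negative, 2 zero.
Hence Q is indefinite.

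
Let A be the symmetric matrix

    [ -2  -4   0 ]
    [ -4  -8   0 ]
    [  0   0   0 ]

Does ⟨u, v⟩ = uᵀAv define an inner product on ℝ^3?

no

Congruent diagonalization of A (simultaneous row and column reduction) yields pivots -2, 0, 0.
So there are 1 negative, 2 zero pivots.
Hence Q is negative semidefinite.
⟨·,·⟩ is an inner product exactly when A is positive definite.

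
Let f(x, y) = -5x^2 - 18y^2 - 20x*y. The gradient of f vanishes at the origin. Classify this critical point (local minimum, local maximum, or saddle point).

saddle point

The Hessian at the origin is H = [[-10, -20], [-20, -36]].
det H = -10·-36 − (-20)² = -40 < 0, so H is indefinite.
Therefore the origin is a saddle point.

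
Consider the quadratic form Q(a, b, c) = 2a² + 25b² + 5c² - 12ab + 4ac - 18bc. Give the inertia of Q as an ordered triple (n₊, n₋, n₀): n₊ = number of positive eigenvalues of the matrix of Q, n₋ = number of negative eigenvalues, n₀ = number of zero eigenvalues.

The symmetric matrix is A = [[2, -6, 2], [-6, 25, -9], [2, -9, 5]].
Symmetric row and column elimination reduces A to a congruent diagonal form with pivots 2, 7, 12/7.
Counting signs: 3 positive.

(3, 0, 0)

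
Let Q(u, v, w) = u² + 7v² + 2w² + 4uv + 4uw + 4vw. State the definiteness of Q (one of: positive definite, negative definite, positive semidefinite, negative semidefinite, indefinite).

indefinite

The symmetric matrix is A = [[1, 2, 2], [2, 7, 2], [2, 2, 2]].
Symmetric row and column elimination reduces A to a congruent diagonal form with pivots 1, 3, -10/3.
That gives 2 positive, 1 negative pivots.
Hence Q is indefinite.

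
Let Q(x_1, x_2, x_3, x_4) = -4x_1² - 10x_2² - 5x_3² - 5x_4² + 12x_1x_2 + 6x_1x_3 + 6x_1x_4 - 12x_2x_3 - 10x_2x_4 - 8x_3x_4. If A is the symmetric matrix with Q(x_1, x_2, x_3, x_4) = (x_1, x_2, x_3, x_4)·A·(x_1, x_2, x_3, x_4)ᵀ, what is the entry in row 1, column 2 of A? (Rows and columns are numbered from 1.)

The coefficient of x_1·x_2 in Q is 12. For a symmetric A this equals A[1,2] + A[2,1] = 2·A[1,2].
So A[1,2] = 12/2 = 6.

6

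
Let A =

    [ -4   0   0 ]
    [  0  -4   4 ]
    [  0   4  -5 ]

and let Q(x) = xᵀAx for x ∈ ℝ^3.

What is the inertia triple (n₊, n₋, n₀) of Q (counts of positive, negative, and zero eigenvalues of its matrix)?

Applying the same elementary operations to the rows and columns of A produces a congruent diagonal matrix with entries -4, -4, -1.
So there are 3 negative pivots.

(0, 3, 0)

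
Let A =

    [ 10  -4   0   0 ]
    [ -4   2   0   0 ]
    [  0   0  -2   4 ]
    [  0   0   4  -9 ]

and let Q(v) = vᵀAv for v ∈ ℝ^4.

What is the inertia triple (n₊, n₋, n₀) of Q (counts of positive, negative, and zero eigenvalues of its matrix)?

(2, 2, 0)

An LDLᵀ factorisation of A has diagonal entries 10, 2/5, -2, -1.
So there are 2 positive, 2 negative pivots.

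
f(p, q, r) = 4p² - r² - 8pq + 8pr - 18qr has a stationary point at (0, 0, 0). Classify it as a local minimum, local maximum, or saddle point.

saddle point

The Hessian at the origin is H = [[8, -8, 8], [-8, 0, -18], [8, -18, -2]].
Applying the same elementary operations to the rows and columns of H produces a congruent diagonal matrix with entries 8, -8, 5/2.
That gives 2 positive, 1 negative pivots.
H is indefinite, so the origin is a saddle point.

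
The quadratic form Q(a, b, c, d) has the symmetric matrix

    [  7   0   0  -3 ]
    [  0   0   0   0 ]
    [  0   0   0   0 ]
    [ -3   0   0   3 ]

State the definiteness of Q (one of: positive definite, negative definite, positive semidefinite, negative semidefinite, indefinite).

positive semidefinite

Congruent diagonalization of A (simultaneous row and column reduction) yields pivots 7, 0, 0, 12/7.
That gives 2 positive, 2 zero pivots.
Hence Q is positive semidefinite.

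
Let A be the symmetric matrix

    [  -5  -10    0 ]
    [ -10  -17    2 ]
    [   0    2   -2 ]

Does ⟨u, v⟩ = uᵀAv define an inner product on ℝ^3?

no

An LDLᵀ factorisation of A has diagonal entries -5, 3, -10/3.
So there are 1 positive, 2 negative pivots.
Hence Q is indefinite.
⟨·,·⟩ is an inner product exactly when A is positive definite.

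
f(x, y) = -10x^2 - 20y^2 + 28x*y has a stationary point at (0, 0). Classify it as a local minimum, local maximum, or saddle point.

The Hessian at the origin is H = [[-20, 28], [28, -40]].
det H = -20·-40 − (28)² = 16 > 0 and H[1,1] = -20 < 0, so H is negative definite.
Therefore the origin is a local maximum.

local maximum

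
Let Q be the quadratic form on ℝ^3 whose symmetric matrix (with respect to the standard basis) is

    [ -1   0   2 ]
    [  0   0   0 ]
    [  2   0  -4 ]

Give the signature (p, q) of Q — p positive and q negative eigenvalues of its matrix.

(0, 1)

Applying the same elementary operations to the rows and columns of A produces a congruent diagonal matrix with entries -1, 0, 0.
So there are 1 negative, 2 zero pivots.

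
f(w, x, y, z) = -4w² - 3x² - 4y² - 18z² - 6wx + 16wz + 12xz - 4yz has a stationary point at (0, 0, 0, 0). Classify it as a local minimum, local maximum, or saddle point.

local maximum

The Hessian at the origin is H = [[-8, -6, 0, 16], [-6, -6, 0, 12], [0, 0, -8, -4], [16, 12, -4, -36]].
An LDLᵀ factorisation of H has diagonal entries -8, -3/2, -8, -2.
That gives 4 negative pivots.
H is negative definite, so the origin is a strict local maximum.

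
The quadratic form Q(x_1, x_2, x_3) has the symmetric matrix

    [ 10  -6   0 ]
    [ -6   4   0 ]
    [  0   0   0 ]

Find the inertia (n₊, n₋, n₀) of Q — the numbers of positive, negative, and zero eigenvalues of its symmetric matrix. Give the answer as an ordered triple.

(2, 0, 1)

Symmetric row and column elimination reduces A to a congruent diagonal form with pivots 10, 2/5, 0.
Counting signs: 2 positive, 1 zero.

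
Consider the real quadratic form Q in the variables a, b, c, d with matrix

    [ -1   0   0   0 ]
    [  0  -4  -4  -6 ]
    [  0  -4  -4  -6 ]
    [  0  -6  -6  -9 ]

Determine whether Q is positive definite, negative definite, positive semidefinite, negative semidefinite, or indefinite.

Applying the same elementary operations to the rows and columns of A produces a congruent diagonal matrix with entries -1, -4, 0, 0.
That gives 2 negative, 2 zero pivots.
Hence Q is negative semidefinite.

negative semidefinite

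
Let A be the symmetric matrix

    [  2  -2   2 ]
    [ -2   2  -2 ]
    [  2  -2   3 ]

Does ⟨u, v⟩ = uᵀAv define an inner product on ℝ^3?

Symmetric row and column elimination reduces A to a congruent diagonal form with pivots 2, 0, 1.
Counting signs: 2 positive, 1 zero.
Hence Q is positive semidefinite.
⟨·,·⟩ is an inner product exactly when A is positive definite.

no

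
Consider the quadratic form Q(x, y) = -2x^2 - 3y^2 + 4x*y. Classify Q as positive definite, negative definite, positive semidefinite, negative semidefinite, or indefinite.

negative definite

The symmetric matrix is A = [[-2, 2], [2, -3]].
Congruent diagonalization of A (simultaneous row and column reduction) yields pivots -2, -1.
So there are 2 negative pivots.
Hence Q is negative definite.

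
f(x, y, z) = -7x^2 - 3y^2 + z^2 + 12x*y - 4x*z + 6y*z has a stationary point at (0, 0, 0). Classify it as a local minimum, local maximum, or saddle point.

saddle point

The Hessian at the origin is H = [[-14, 12, -4], [12, -6, 6], [-4, 6, 2]].
Applying the same elementary operations to the rows and columns of H produces a congruent diagonal matrix with entries -14, 30/7, 8/5.
Counting signs: 2 positive, 1 negative.
H is indefinite, so the origin is a saddle point.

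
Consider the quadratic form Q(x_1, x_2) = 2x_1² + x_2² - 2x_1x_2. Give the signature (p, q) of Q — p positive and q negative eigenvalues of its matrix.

(2, 0)

Write A = [[2, -1], [-1, 1]].
Row-reducing A symmetrically gives the diagonal entries 2, 1/2.
Counting signs: 2 positive.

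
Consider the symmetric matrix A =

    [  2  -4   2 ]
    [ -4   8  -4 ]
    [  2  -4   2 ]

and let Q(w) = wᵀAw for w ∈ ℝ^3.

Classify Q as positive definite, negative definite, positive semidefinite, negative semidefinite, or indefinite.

Applying the same elementary operations to the rows and columns of A produces a congruent diagonal matrix with entries 2, 0, 0.
That gives 1 positive, 2 zero pivots.
Hence Q is positive semidefinite.

positive semidefinite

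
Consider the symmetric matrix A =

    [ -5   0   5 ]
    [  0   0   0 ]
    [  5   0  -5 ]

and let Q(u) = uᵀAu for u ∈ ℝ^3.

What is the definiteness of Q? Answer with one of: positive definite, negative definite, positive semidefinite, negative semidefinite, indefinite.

negative semidefinite

Row-reducing A symmetrically gives the diagonal entries -5, 0, 0.
Counting signs: 1 negative, 2 zero.
Hence Q is negative semidefinite.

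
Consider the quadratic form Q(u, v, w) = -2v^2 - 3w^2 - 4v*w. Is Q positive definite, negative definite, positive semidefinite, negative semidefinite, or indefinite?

The symmetric matrix is A = [[0, 0, 0], [0, -2, -2], [0, -2, -3]].
Row-reducing A symmetrically gives the diagonal entries 0, -2, -1.
Counting signs: 2 negative, 1 zero.
Hence Q is negative semidefinite.

negative semidefinite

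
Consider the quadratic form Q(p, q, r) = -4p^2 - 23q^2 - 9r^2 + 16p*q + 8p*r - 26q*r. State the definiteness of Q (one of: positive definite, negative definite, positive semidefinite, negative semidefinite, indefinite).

The symmetric matrix of Q is A = [[-4, 8, 4], [8, -23, -13], [4, -13, -9]].
Leading principal minors: Δ_1 = -4, Δ_2 = 28, Δ_3 = -40.
The signs alternate starting with Δ_1 < 0, so by Sylvester's criterion Q is negative definite.

negative definite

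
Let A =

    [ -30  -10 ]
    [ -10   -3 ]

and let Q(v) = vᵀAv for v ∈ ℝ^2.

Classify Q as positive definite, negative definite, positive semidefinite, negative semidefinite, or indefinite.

indefinite

Applying the same elementary operations to the rows and columns of A produces a congruent diagonal matrix with entries -30, 1/3.
Counting signs: 1 positive, 1 negative.
Hence Q is indefinite.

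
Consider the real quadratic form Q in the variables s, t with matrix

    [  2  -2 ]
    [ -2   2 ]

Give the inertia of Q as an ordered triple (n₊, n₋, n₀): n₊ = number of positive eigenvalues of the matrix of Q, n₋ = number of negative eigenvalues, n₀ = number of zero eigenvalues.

Symmetric row and column elimination reduces A to a congruent diagonal form with pivots 2, 0.
That gives 1 positive, 1 zero pivots.

(1, 0, 1)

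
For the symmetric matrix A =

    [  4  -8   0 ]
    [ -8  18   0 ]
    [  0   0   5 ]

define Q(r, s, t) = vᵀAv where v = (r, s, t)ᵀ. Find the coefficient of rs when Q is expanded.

The coefficient of rs is A[1,2] + A[2,1] = 2·(-8) = -16.

-16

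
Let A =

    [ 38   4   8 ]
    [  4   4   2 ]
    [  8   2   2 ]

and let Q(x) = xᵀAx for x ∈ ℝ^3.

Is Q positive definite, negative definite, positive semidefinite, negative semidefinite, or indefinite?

indefinite

Symmetric row and column elimination reduces A to a congruent diagonal form with pivots 38, 68/19, -1/17.
That gives 2 positive, 1 negative pivots.
Hence Q is indefinite.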